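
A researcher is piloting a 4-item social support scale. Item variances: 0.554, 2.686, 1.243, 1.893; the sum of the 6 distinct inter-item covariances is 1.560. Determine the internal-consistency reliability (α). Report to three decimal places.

Σσᵢ² = 0.554 + 2.686 + 1.243 + 1.893 = 6.376
Sum of distinct covariances = 1.560
σ²_T = Σσᵢ² + 2·Σcov = 6.376 + 2 × 1.560 = 9.496
α = (4/3)·(1 − 6.376/9.496) = 0.438

α = 0.438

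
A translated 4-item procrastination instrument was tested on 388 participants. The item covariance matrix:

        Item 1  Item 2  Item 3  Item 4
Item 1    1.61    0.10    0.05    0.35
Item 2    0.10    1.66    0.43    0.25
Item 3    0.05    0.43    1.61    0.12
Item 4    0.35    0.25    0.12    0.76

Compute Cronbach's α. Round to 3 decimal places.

Σσᵢ² = 1.61 + 1.66 + 1.61 + 0.76 = 5.64
Sum of off-diagonal covariances = 1.30
σ²_total = 5.64 + 2 × 1.30 = 8.24
α = (k/(k−1))·(1 − Σσᵢ²/σ²_total) = (4/3)·(1 − 5.64/8.24) = 0.421

α = 0.421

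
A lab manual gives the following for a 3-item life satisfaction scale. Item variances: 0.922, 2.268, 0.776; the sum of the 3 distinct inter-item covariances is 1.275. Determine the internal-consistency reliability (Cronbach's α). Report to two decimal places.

ΣVar(i) = 0.922 + 2.268 + 0.776 = 3.966
Sum of distinct covariances = 1.275
σ²_total = ΣVar(i) + 2·Σcov = 3.966 + 2 × 1.275 = 6.516
α = (3/2)·(1 − 3.966/6.516) = 0.59

Cronbach's α = 0.59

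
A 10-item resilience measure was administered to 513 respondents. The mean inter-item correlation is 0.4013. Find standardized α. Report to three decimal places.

standardized α = 0.870

Standardized α = k·r̄ / (1 + (k−1)·r̄) = 10 × 0.4013 / (1 + 9 × 0.4013)
  = 4.0130 / 4.6117 = 0.870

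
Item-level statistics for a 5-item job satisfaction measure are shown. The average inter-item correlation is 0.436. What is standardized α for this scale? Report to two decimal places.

standardized α = 0.79

Standardized α = k·r̄ / (1 + (k−1)·r̄) = 5 × 0.436 / (1 + 4 × 0.436)
  = 2.1800 / 2.7440 = 0.79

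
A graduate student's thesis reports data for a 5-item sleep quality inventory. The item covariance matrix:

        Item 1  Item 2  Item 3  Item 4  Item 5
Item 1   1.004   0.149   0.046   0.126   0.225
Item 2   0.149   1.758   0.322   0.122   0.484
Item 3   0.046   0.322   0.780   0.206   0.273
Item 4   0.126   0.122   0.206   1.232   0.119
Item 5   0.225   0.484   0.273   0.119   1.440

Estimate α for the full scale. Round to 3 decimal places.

α = 0.500

Σσᵢ² = 1.004 + 1.758 + 0.780 + 1.232 + 1.440 = 6.214
Sum of the distinct covariances = 2.072
Var(T) = 6.214 + 2 × 2.072 = 10.358
α = (k/(k−1))·(1 − Σσᵢ²/Var(T)) = (5/4)·(1 − 6.214/10.358) = 0.500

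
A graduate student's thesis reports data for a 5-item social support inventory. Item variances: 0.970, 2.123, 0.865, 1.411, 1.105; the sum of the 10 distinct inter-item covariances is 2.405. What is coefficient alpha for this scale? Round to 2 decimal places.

α = 0.53

sum of item variances = 0.970 + 2.123 + 0.865 + 1.411 + 1.105 = 6.474
Sum of distinct covariances = 2.405
σ²_total = sum of item variances + 2·Σcov = 6.474 + 2 × 2.405 = 11.284
α = (5/4)·(1 − 6.474/11.284) = 0.53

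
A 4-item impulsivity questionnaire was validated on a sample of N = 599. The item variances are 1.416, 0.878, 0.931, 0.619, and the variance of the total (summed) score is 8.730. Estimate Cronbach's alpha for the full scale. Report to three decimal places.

sum of item variances = 1.416 + 0.878 + 0.931 + 0.619 = 3.844
α = (k/(k−1))·(1 − sum of item variances/Var(T)) = (4/3)·(1 − 3.844/8.730) = 0.746

α = 0.746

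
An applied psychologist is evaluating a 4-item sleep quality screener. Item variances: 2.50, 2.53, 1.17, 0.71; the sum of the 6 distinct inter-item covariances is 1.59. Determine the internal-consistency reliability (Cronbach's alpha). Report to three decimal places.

α = 0.420

sum of item variances = 2.50 + 2.53 + 1.17 + 0.71 = 6.91
Sum of distinct covariances = 1.59
σ²_T = sum of item variances + 2·Σcov = 6.91 + 2 × 1.59 = 10.09
α = (4/3)·(1 − 6.91/10.09) = 0.420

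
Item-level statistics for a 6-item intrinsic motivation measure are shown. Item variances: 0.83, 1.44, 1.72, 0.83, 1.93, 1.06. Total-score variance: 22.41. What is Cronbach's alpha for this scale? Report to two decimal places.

α = 0.78

ΣVar(i) = 0.83 + 1.44 + 1.72 + 0.83 + 1.93 + 1.06 = 7.81
α = (k/(k−1))·(1 − ΣVar(i)/σ²_total) = (6/5)·(1 − 7.81/22.41) = 0.78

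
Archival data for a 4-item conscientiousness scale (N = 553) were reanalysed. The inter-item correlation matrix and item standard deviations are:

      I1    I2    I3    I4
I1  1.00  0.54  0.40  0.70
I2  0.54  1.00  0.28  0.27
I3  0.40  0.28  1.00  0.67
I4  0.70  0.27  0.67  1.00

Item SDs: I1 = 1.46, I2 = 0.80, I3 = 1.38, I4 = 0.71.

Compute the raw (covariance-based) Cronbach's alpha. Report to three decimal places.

Cronbach's alpha = 0.745

Σσ²ᵢ = 1.46² + 0.80² + 1.38² + 0.71² = 5.1801
Covariances σ_ij = r_ij · s_i · s_j:
  σ(I1,I2) = 0.54 × 1.46 × 0.80 = 0.6307
  σ(I1,I3) = 0.40 × 1.46 × 1.38 = 0.8059
  σ(I1,I4) = 0.70 × 1.46 × 0.71 = 0.7256
  σ(I2,I3) = 0.28 × 0.80 × 1.38 = 0.3091
  σ(I2,I4) = 0.27 × 0.80 × 0.71 = 0.1534
  σ(I3,I4) = 0.67 × 1.38 × 0.71 = 0.6565
σ²_T = Σσ²ᵢ + 2·Σσ_ij = 5.1801 + 2 × 3.2812 = 11.7425
α = (4/3)·(1 − 5.1801/11.7425) = 0.745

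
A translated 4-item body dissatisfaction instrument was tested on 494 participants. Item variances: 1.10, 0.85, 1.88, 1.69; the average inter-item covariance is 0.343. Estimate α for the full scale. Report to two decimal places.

Σσ²ᵢ = 1.10 + 0.85 + 1.88 + 1.69 = 5.52
Sum of the 6 distinct covariances = 6 × 0.343 = 2.058
total variance = Σσ²ᵢ + 2·Σcov = 5.52 + 2 × 2.058 = 9.636
α = (4/3)·(1 − 5.52/9.636) = 0.57

α = 0.57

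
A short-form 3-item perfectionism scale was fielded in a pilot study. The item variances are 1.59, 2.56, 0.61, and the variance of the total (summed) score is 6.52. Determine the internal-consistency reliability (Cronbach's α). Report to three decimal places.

ΣVar(i) = 1.59 + 2.56 + 0.61 = 4.76
α = (k/(k−1))·(1 − ΣVar(i)/σ²_total) = (3/2)·(1 − 4.76/6.52) = 0.405

α = 0.405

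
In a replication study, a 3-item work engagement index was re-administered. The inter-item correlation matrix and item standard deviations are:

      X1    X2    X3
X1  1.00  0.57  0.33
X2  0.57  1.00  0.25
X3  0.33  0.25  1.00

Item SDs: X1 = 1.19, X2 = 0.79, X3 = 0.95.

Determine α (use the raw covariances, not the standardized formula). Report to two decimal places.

α = 0.64

Σσ²ᵢ = 1.19² + 0.79² + 0.95² = 2.9427
Covariances σ_ij = r_ij · s_i · s_j:
  σ(X1,X2) = 0.57 × 1.19 × 0.79 = 0.5359
  σ(X1,X3) = 0.33 × 1.19 × 0.95 = 0.3731
  σ(X2,X3) = 0.25 × 0.79 × 0.95 = 0.1876
σ²_T = Σσ²ᵢ + 2·Σσ_ij = 2.9427 + 2 × 1.0966 = 5.1359
α = (3/2)·(1 − 2.9427/5.1359) = 0.64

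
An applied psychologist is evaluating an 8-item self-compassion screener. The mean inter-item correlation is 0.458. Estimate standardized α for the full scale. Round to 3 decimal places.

Standardized α = k·r̄ / (1 + (k−1)·r̄) = 8 × 0.458 / (1 + 7 × 0.458)
  = 3.6640 / 4.2060 = 0.871

α = 0.871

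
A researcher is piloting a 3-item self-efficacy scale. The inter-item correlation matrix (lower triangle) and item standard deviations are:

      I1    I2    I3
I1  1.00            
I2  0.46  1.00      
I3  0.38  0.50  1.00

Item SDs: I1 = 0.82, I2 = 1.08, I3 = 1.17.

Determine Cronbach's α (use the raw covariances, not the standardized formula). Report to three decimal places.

Σσ²ᵢ = 0.82² + 1.08² + 1.17² = 3.2077
Covariances σ_ij = r_ij · s_i · s_j:
  σ(I1,I2) = 0.46 × 0.82 × 1.08 = 0.4074
  σ(I1,I3) = 0.38 × 0.82 × 1.17 = 0.3646
  σ(I2,I3) = 0.50 × 1.08 × 1.17 = 0.6318
σ²_T = Σσ²ᵢ + 2·Σσ_ij = 3.2077 + 2 × 1.4038 = 6.0153
α = (3/2)·(1 − 3.2077/6.0153) = 0.700

Cronbach's α = 0.700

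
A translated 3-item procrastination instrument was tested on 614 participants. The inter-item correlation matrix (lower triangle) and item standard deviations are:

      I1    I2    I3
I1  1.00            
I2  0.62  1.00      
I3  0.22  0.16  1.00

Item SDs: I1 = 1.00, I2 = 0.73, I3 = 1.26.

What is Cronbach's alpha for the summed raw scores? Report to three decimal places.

Cronbach's alpha = 0.540

Σσ²ᵢ = 1.00² + 0.73² + 1.26² = 3.1205
Covariances σ_ij = r_ij · s_i · s_j:
  σ(I1,I2) = 0.62 × 1.00 × 0.73 = 0.4526
  σ(I1,I3) = 0.22 × 1.00 × 1.26 = 0.2772
  σ(I2,I3) = 0.16 × 0.73 × 1.26 = 0.1472
σ²_T = Σσ²ᵢ + 2·Σσ_ij = 3.1205 + 2 × 0.8770 = 4.8745
α = (3/2)·(1 − 3.1205/4.8745) = 0.540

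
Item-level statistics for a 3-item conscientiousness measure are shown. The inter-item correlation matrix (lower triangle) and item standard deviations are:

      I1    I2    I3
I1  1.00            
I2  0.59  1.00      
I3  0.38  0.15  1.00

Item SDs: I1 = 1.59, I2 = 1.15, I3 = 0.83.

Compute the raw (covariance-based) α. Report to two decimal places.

Σσ²ᵢ = 1.59² + 1.15² + 0.83² = 4.5395
Covariances σ_ij = r_ij · s_i · s_j:
  σ(I1,I2) = 0.59 × 1.59 × 1.15 = 1.0788
  σ(I1,I3) = 0.38 × 1.59 × 0.83 = 0.5015
  σ(I2,I3) = 0.15 × 1.15 × 0.83 = 0.1432
σ²_T = Σσ²ᵢ + 2·Σσ_ij = 4.5395 + 2 × 1.7235 = 7.9865
α = (3/2)·(1 − 4.5395/7.9865) = 0.65

α = 0.65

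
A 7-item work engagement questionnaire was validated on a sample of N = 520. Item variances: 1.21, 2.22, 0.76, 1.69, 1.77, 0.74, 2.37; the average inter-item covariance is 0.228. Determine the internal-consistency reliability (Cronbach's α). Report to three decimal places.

Σσᵢ² = 1.21 + 2.22 + 0.76 + 1.69 + 1.77 + 0.74 + 2.37 = 10.76
Sum of the 21 distinct covariances = 21 × 0.228 = 4.788
Var(T) = Σσᵢ² + 2·Σcov = 10.76 + 2 × 4.788 = 20.336
α = (7/6)·(1 − 10.76/20.336) = 0.549

α = 0.549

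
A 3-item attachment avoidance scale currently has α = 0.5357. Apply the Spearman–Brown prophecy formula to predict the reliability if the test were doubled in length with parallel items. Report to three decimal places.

predicted reliability = 0.698

Length factor m = 2
α' = m·α / (1 + (m−1)·α)
   = 2 × 0.5357 / (1 + (2 − 1) × 0.5357)
   = 1.0714 / 1.5357 = 0.698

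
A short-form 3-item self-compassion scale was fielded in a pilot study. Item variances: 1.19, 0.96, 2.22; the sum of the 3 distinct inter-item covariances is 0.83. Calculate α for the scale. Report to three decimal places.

α = 0.413

sum of item variances = 1.19 + 0.96 + 2.22 = 4.37
Sum of distinct covariances = 0.83
σ²_total = sum of item variances + 2·Σcov = 4.37 + 2 × 0.83 = 6.03
α = (3/2)·(1 − 4.37/6.03) = 0.413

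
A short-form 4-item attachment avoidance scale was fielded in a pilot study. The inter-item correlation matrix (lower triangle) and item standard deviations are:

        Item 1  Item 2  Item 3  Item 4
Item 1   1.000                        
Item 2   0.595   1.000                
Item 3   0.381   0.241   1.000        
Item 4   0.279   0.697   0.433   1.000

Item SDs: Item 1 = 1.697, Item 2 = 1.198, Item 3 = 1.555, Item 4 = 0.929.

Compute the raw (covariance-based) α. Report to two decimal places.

α = 0.72

Σσ²ᵢ = 1.697² + 1.198² + 1.555² + 0.929² = 7.5961
Covariances σ_ij = r_ij · s_i · s_j:
  σ(Item 1,Item 2) = 0.595 × 1.697 × 1.198 = 1.2096
  σ(Item 1,Item 3) = 0.381 × 1.697 × 1.555 = 1.0054
  σ(Item 1,Item 4) = 0.279 × 1.697 × 0.929 = 0.4398
  σ(Item 2,Item 3) = 0.241 × 1.198 × 1.555 = 0.4490
  σ(Item 2,Item 4) = 0.697 × 1.198 × 0.929 = 0.7757
  σ(Item 3,Item 4) = 0.433 × 1.555 × 0.929 = 0.6255
σ²_T = Σσ²ᵢ + 2·Σσ_ij = 7.5961 + 2 × 4.5050 = 16.6061
α = (4/3)·(1 − 7.5961/16.6061) = 0.72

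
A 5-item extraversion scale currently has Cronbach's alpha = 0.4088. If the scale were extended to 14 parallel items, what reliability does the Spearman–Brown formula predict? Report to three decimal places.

Length factor m = 14/5 = 2.8000
α' = m·α / (1 + (m−1)·α)
   = 14/5 × 0.4088 / (1 + (14/5 − 1) × 0.4088)
   = 1.1446 / 1.7358 = 0.659

predicted reliability = 0.659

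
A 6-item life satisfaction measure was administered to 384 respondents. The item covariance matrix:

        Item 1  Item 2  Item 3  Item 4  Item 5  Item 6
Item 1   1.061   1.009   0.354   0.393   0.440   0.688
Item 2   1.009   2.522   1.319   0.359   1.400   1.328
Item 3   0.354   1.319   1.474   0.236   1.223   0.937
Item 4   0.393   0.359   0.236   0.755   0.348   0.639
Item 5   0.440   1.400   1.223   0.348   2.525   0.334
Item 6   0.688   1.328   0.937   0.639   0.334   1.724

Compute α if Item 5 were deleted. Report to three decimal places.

α = 0.823

Remaining items: Item 1, Item 2, Item 3, Item 4, Item 6 (k = 5).
sum of item variances = 1.061 + 2.522 + 1.474 + 0.755 + 1.724 = 7.536
Var(T) = 7.536 + 2 × 7.262 = 22.060
α (item deleted) = (5/4)·(1 − 7.536/22.060) = 0.823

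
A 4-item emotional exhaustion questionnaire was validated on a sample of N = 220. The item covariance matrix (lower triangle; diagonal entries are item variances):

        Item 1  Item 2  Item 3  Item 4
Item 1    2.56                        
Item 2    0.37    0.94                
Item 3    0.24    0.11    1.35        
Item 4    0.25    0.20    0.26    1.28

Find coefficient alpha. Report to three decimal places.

coefficient alpha = 0.424

Σσᵢ² = 2.56 + 0.94 + 1.35 + 1.28 = 6.13
Sum of off-diagonal covariances = 1.43
Var(T) = 6.13 + 2 × 1.43 = 8.99
α = (k/(k−1))·(1 − Σσᵢ²/Var(T)) = (4/3)·(1 − 6.13/8.99) = 0.424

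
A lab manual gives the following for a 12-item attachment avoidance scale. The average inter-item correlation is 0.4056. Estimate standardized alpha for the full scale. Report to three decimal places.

standardized alpha = 0.891

Standardized α = k·r̄ / (1 + (k−1)·r̄) = 12 × 0.4056 / (1 + 11 × 0.4056)
  = 4.8672 / 5.4616 = 0.891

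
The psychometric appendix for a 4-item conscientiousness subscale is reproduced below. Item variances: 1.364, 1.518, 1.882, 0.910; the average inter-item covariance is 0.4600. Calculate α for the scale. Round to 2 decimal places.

Σσ²ᵢ = 1.364 + 1.518 + 1.882 + 0.910 = 5.674
Sum of the 6 distinct covariances = 6 × 0.4600 = 2.7600
σ²_total = Σσ²ᵢ + 2·Σcov = 5.674 + 2 × 2.7600 = 11.1940
α = (4/3)·(1 − 5.674/11.1940) = 0.66

α = 0.66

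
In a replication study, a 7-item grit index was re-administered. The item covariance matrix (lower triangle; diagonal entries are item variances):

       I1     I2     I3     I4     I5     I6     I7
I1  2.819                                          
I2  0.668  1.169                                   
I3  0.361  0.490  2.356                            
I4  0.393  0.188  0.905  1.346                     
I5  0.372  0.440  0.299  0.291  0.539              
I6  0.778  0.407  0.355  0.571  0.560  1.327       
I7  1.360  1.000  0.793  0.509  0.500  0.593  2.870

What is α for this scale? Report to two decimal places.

Σσ²ᵢ = 2.819 + 1.169 + 2.356 + 1.346 + 0.539 + 1.327 + 2.870 = 12.426
Σ_{i<j} σ_ij = 11.833
Var(T) = 12.426 + 2 × 11.833 = 36.092
α = (k/(k−1))·(1 − Σσ²ᵢ/Var(T)) = (7/6)·(1 − 12.426/36.092) = 0.76

α = 0.76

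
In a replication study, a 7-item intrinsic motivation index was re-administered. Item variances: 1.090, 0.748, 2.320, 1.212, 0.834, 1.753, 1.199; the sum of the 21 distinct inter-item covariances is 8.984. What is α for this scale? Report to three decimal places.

ΣVar(i) = 1.090 + 0.748 + 2.320 + 1.212 + 0.834 + 1.753 + 1.199 = 9.156
Sum of distinct covariances = 8.984
σ²_T = ΣVar(i) + 2·Σcov = 9.156 + 2 × 8.984 = 27.124
α = (7/6)·(1 − 9.156/27.124) = 0.773

α = 0.773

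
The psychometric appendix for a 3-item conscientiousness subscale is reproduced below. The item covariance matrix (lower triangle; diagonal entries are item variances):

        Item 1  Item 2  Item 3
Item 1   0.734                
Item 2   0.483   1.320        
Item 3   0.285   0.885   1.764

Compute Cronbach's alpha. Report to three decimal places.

Σσᵢ² = 0.734 + 1.320 + 1.764 = 3.818
Sum of the distinct covariances = 1.653
total variance = 3.818 + 2 × 1.653 = 7.124
α = (k/(k−1))·(1 − Σσᵢ²/total variance) = (3/2)·(1 − 3.818/7.124) = 0.696

α = 0.696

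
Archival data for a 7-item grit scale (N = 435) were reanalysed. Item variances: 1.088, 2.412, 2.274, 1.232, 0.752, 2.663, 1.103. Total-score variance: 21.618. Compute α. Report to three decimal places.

α = 0.545

ΣVar(i) = 1.088 + 2.412 + 2.274 + 1.232 + 0.752 + 2.663 + 1.103 = 11.524
α = (k/(k−1))·(1 − ΣVar(i)/total variance) = (7/6)·(1 − 11.524/21.618) = 0.545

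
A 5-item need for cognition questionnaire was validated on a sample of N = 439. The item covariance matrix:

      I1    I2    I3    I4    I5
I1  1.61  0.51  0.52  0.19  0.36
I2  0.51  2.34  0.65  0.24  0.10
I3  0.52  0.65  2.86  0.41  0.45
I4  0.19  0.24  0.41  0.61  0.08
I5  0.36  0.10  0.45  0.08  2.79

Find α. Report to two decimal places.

α = 0.51

ΣVar(i) = 1.61 + 2.34 + 2.86 + 0.61 + 2.79 = 10.21
Sum of off-diagonal covariances = 3.51
σ²_T = 10.21 + 2 × 3.51 = 17.23
α = (k/(k−1))·(1 − ΣVar(i)/σ²_T) = (5/4)·(1 − 10.21/17.23) = 0.51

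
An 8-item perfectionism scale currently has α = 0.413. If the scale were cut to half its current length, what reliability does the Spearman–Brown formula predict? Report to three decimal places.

predicted reliability = 0.260

Length factor m = 1/2
α' = m·α / (1 − (1−m)·α)
   = 1/2 × 0.413 / (1 − (1 − 1/2) × 0.413)
   = 0.2065 / 0.7935 = 0.260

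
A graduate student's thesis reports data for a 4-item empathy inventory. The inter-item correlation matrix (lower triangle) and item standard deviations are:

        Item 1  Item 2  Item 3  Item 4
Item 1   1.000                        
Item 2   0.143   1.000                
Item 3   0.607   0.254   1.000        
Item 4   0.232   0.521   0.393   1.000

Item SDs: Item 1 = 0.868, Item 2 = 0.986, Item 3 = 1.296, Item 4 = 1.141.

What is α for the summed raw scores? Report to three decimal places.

Σσ²ᵢ = 0.868² + 0.986² + 1.296² + 1.141² = 4.7071
Covariances σ_ij = r_ij · s_i · s_j:
  σ(Item 1,Item 2) = 0.143 × 0.868 × 0.986 = 0.1224
  σ(Item 1,Item 3) = 0.607 × 0.868 × 1.296 = 0.6828
  σ(Item 1,Item 4) = 0.232 × 0.868 × 1.141 = 0.2298
  σ(Item 2,Item 3) = 0.254 × 0.986 × 1.296 = 0.3246
  σ(Item 2,Item 4) = 0.521 × 0.986 × 1.141 = 0.5861
  σ(Item 3,Item 4) = 0.393 × 1.296 × 1.141 = 0.5811
σ²_T = Σσ²ᵢ + 2·Σσ_ij = 4.7071 + 2 × 2.5268 = 9.7607
α = (4/3)·(1 − 4.7071/9.7607) = 0.690

α = 0.690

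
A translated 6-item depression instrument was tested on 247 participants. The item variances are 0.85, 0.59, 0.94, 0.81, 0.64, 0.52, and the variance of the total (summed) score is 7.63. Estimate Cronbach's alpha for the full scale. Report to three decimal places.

α = 0.516

Σσᵢ² = 0.85 + 0.59 + 0.94 + 0.81 + 0.64 + 0.52 = 4.35
α = (k/(k−1))·(1 − Σσᵢ²/Var(T)) = (6/5)·(1 − 4.35/7.63) = 0.516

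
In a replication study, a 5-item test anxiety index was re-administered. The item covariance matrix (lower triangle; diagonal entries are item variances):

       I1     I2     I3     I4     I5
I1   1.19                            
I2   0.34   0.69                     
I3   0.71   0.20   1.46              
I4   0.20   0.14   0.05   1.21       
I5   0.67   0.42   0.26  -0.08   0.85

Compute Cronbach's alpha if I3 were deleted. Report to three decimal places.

Cronbach's alpha = 0.616

Remaining items: I1, I2, I4, I5 (k = 4).
sum of item variances = 1.19 + 0.69 + 1.21 + 0.85 = 3.94
Var(T) = 3.94 + 2 × 1.69 = 7.32
α (item deleted) = (4/3)·(1 − 3.94/7.32) = 0.616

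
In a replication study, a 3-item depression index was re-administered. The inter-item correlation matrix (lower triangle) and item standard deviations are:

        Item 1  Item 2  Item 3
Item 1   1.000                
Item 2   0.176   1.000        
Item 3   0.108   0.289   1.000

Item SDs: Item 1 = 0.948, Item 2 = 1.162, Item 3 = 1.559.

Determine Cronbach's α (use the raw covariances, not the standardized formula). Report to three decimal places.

Cronbach's α = 0.409

Σσ²ᵢ = 0.948² + 1.162² + 1.559² = 4.6794
Covariances σ_ij = r_ij · s_i · s_j:
  σ(Item 1,Item 2) = 0.176 × 0.948 × 1.162 = 0.1939
  σ(Item 1,Item 3) = 0.108 × 0.948 × 1.559 = 0.1596
  σ(Item 2,Item 3) = 0.289 × 1.162 × 1.559 = 0.5235
σ²_T = Σσ²ᵢ + 2·Σσ_ij = 4.6794 + 2 × 0.8770 = 6.4334
α = (3/2)·(1 − 4.6794/6.4334) = 0.409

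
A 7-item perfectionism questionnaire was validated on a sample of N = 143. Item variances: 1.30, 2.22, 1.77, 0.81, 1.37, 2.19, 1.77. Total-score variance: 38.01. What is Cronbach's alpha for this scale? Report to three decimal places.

Cronbach's alpha = 0.816

ΣVar(i) = 1.30 + 2.22 + 1.77 + 0.81 + 1.37 + 2.19 + 1.77 = 11.43
α = (k/(k−1))·(1 − ΣVar(i)/total variance) = (7/6)·(1 − 11.43/38.01) = 0.816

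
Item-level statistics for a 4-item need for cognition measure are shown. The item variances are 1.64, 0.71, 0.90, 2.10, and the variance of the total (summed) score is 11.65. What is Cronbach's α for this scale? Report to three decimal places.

Cronbach's α = 0.721

Σσᵢ² = 1.64 + 0.71 + 0.90 + 2.10 = 5.35
α = (k/(k−1))·(1 − Σσᵢ²/σ²_total) = (4/3)·(1 − 5.35/11.65) = 0.721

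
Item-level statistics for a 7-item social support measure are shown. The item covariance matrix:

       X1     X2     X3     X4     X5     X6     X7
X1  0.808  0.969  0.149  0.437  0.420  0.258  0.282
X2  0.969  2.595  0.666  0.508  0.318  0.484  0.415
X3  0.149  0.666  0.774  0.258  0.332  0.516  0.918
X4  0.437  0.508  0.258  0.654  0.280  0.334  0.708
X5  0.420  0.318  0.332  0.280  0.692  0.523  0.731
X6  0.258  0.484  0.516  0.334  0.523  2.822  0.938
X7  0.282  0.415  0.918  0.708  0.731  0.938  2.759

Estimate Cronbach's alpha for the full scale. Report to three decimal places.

Cronbach's alpha = 0.762

Σσ²ᵢ = 0.808 + 2.595 + 0.774 + 0.654 + 0.692 + 2.822 + 2.759 = 11.104
Σ_{i<j} σ_ij = 10.444
σ²_T = 11.104 + 2 × 10.444 = 31.992
α = (k/(k−1))·(1 − Σσ²ᵢ/σ²_T) = (7/6)·(1 − 11.104/31.992) = 0.762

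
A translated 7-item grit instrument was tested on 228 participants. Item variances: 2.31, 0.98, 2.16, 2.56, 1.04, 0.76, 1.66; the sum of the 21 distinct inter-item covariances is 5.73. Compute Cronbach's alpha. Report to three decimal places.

Cronbach's alpha = 0.583

ΣVar(i) = 2.31 + 0.98 + 2.16 + 2.56 + 1.04 + 0.76 + 1.66 = 11.47
Sum of distinct covariances = 5.73
total variance = ΣVar(i) + 2·Σcov = 11.47 + 2 × 5.73 = 22.93
α = (7/6)·(1 − 11.47/22.93) = 0.583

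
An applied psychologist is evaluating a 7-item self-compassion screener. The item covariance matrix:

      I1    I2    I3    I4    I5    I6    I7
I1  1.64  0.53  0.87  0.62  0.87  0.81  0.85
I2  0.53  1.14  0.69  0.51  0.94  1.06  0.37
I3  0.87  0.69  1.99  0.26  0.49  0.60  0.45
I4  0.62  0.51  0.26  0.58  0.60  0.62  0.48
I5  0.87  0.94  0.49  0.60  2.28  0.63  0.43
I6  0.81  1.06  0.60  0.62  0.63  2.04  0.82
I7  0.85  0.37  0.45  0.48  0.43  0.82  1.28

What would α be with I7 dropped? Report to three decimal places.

Remaining items: I1, I2, I3, I4, I5, I6 (k = 6).
ΣVar(i) = 1.64 + 1.14 + 1.99 + 0.58 + 2.28 + 2.04 = 9.67
Var(T) = 9.67 + 2 × 10.10 = 29.87
α (item deleted) = (6/5)·(1 − 9.67/29.87) = 0.812

α = 0.812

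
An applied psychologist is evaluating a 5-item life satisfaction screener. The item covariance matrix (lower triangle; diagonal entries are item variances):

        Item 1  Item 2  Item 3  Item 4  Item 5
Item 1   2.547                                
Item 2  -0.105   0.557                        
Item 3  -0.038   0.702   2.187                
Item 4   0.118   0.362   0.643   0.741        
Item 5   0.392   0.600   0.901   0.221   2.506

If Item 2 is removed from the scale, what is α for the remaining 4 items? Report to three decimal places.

α = 0.479

Remaining items: Item 1, Item 3, Item 4, Item 5 (k = 4).
Σσᵢ² = 2.547 + 2.187 + 0.741 + 2.506 = 7.981
σ²_T = 7.981 + 2 × 2.237 = 12.455
α (item deleted) = (4/3)·(1 − 7.981/12.455) = 0.479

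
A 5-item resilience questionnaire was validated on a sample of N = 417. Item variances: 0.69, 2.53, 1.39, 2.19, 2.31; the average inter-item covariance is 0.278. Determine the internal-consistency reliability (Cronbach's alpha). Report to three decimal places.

Cronbach's alpha = 0.474

ΣVar(i) = 0.69 + 2.53 + 1.39 + 2.19 + 2.31 = 9.11
Sum of the 10 distinct covariances = 10 × 0.278 = 2.780
total variance = ΣVar(i) + 2·Σcov = 9.11 + 2 × 2.780 = 14.670
α = (5/4)·(1 − 9.11/14.670) = 0.474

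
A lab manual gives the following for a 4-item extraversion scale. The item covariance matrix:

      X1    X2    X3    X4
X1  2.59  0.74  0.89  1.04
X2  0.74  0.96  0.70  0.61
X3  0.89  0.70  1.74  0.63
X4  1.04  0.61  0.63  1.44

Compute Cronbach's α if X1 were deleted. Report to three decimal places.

Cronbach's α = 0.726

Remaining items: X2, X3, X4 (k = 3).
Σσ²ᵢ = 0.96 + 1.74 + 1.44 = 4.14
total variance = 4.14 + 2 × 1.94 = 8.02
α (item deleted) = (3/2)·(1 − 4.14/8.02) = 0.726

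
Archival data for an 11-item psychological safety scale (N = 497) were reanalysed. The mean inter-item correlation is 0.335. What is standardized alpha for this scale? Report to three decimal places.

standardized alpha = 0.847

Standardized α = k·r̄ / (1 + (k−1)·r̄) = 11 × 0.335 / (1 + 10 × 0.335)
  = 3.6850 / 4.3500 = 0.847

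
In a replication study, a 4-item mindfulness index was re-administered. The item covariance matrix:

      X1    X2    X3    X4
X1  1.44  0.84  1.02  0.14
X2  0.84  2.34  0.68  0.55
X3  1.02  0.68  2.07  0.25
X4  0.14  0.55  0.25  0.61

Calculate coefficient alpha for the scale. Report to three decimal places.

Σσᵢ² = 1.44 + 2.34 + 2.07 + 0.61 = 6.46
Sum of off-diagonal covariances = 3.48
total variance = 6.46 + 2 × 3.48 = 13.42
α = (k/(k−1))·(1 − Σσᵢ²/total variance) = (4/3)·(1 − 6.46/13.42) = 0.692

α = 0.692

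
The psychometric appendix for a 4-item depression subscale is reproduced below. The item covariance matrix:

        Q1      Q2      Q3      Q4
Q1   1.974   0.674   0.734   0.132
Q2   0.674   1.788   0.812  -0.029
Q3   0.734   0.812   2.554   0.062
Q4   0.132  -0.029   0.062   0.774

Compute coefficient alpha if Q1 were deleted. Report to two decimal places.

Remaining items: Q2, Q3, Q4 (k = 3).
ΣVar(i) = 1.788 + 2.554 + 0.774 = 5.116
σ²_T = 5.116 + 2 × 0.845 = 6.806
α (item deleted) = (3/2)·(1 − 5.116/6.806) = 0.37

α = 0.37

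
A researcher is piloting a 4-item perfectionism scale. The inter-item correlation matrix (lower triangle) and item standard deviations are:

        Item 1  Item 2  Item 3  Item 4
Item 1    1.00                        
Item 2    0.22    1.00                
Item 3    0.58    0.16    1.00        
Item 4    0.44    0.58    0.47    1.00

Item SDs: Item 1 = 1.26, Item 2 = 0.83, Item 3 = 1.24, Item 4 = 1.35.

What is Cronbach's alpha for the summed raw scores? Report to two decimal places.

Cronbach's alpha = 0.74

Σσ²ᵢ = 1.26² + 0.83² + 1.24² + 1.35² = 5.6366
Covariances σ_ij = r_ij · s_i · s_j:
  σ(Item 1,Item 2) = 0.22 × 1.26 × 0.83 = 0.2301
  σ(Item 1,Item 3) = 0.58 × 1.26 × 1.24 = 0.9062
  σ(Item 1,Item 4) = 0.44 × 1.26 × 1.35 = 0.7484
  σ(Item 2,Item 3) = 0.16 × 0.83 × 1.24 = 0.1647
  σ(Item 2,Item 4) = 0.58 × 0.83 × 1.35 = 0.6499
  σ(Item 3,Item 4) = 0.47 × 1.24 × 1.35 = 0.7868
σ²_T = Σσ²ᵢ + 2·Σσ_ij = 5.6366 + 2 × 3.4861 = 12.6088
α = (4/3)·(1 − 5.6366/12.6088) = 0.74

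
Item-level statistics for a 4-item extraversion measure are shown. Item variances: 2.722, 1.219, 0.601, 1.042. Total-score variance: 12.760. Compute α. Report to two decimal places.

α = 0.75

Σσᵢ² = 2.722 + 1.219 + 0.601 + 1.042 = 5.584
α = (k/(k−1))·(1 − Σσᵢ²/Var(T)) = (4/3)·(1 − 5.584/12.760) = 0.75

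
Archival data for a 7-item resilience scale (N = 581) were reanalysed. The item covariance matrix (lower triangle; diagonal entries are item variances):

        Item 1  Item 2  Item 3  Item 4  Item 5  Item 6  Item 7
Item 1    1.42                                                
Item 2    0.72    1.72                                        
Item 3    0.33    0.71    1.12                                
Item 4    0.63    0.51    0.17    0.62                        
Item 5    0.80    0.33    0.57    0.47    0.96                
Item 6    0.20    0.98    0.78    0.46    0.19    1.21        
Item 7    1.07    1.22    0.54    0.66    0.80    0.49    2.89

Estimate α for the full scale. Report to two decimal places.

α = 0.84

sum of item variances = 1.42 + 1.72 + 1.12 + 0.62 + 0.96 + 1.21 + 2.89 = 9.94
Σ_{i<j} σ_ij = 12.63
total variance = 9.94 + 2 × 12.63 = 35.20
α = (k/(k−1))·(1 − sum of item variances/total variance) = (7/6)·(1 − 9.94/35.20) = 0.84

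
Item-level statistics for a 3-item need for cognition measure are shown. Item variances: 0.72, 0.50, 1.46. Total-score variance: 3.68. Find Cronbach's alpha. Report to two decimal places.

α = 0.41

Σσᵢ² = 0.72 + 0.50 + 1.46 = 2.68
α = (k/(k−1))·(1 − Σσᵢ²/Var(T)) = (3/2)·(1 − 2.68/3.68) = 0.41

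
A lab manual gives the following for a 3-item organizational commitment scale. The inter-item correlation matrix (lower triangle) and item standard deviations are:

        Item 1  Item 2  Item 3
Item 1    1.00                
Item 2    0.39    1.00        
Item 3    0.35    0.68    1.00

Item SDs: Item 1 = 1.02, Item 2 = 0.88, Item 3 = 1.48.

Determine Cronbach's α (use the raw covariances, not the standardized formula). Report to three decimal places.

Σσ²ᵢ = 1.02² + 0.88² + 1.48² = 4.0052
Covariances σ_ij = r_ij · s_i · s_j:
  σ(Item 1,Item 2) = 0.39 × 1.02 × 0.88 = 0.3501
  σ(Item 1,Item 3) = 0.35 × 1.02 × 1.48 = 0.5284
  σ(Item 2,Item 3) = 0.68 × 0.88 × 1.48 = 0.8856
σ²_T = Σσ²ᵢ + 2·Σσ_ij = 4.0052 + 2 × 1.7641 = 7.5334
α = (3/2)·(1 − 4.0052/7.5334) = 0.703

Cronbach's α = 0.703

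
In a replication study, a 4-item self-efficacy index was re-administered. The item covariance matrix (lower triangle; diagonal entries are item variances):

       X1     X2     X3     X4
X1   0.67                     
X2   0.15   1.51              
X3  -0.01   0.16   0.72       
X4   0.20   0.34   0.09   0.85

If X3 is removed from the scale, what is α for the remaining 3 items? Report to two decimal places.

Remaining items: X1, X2, X4 (k = 3).
sum of item variances = 0.67 + 1.51 + 0.85 = 3.03
Var(T) = 3.03 + 2 × 0.69 = 4.41
α (item deleted) = (3/2)·(1 − 3.03/4.41) = 0.47

α = 0.47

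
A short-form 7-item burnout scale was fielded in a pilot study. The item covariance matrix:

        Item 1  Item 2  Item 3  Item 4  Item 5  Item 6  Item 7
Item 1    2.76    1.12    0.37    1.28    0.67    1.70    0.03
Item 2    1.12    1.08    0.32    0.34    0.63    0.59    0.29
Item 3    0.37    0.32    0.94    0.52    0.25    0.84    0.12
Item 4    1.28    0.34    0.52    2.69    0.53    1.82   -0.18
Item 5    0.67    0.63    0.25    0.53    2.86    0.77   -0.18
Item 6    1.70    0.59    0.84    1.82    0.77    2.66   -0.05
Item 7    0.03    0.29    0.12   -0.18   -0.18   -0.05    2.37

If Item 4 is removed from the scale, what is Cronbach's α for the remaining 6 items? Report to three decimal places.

α = 0.649

Remaining items: Item 1, Item 2, Item 3, Item 5, Item 6, Item 7 (k = 6).
Σσ²ᵢ = 2.76 + 1.08 + 0.94 + 2.86 + 2.66 + 2.37 = 12.67
σ²_T = 12.67 + 2 × 7.47 = 27.61
α (item deleted) = (6/5)·(1 − 12.67/27.61) = 0.649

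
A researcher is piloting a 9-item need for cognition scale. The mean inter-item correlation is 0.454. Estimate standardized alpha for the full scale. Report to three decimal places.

Standardized α = k·r̄ / (1 + (k−1)·r̄) = 9 × 0.454 / (1 + 8 × 0.454)
  = 4.0860 / 4.6320 = 0.882

standardized alpha = 0.882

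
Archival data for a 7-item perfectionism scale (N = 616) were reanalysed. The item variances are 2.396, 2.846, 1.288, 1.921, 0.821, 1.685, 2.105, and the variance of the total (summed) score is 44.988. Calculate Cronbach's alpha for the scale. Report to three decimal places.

α = 0.828

Σσ²ᵢ = 2.396 + 2.846 + 1.288 + 1.921 + 0.821 + 1.685 + 2.105 = 13.062
α = (k/(k−1))·(1 − Σσ²ᵢ/total variance) = (7/6)·(1 − 13.062/44.988) = 0.828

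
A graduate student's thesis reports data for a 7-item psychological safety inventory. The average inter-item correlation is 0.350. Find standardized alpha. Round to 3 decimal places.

standardized alpha = 0.790

Standardized α = k·r̄ / (1 + (k−1)·r̄) = 7 × 0.350 / (1 + 6 × 0.350)
  = 2.4500 / 3.1000 = 0.790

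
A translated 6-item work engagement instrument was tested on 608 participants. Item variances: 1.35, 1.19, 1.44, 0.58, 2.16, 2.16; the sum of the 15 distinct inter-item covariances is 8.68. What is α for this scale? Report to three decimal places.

Σσ²ᵢ = 1.35 + 1.19 + 1.44 + 0.58 + 2.16 + 2.16 = 8.88
Sum of distinct covariances = 8.68
σ²_T = Σσ²ᵢ + 2·Σcov = 8.88 + 2 × 8.68 = 26.24
α = (6/5)·(1 − 8.88/26.24) = 0.794

α = 0.794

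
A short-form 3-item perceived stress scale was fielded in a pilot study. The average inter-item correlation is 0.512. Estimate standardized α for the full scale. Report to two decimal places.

Standardized α = k·r̄ / (1 + (k−1)·r̄) = 3 × 0.512 / (1 + 2 × 0.512)
  = 1.5360 / 2.0240 = 0.76

α = 0.76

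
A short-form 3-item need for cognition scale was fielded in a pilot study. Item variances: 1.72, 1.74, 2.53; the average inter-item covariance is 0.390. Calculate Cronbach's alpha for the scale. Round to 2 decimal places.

α = 0.42

Σσᵢ² = 1.72 + 1.74 + 2.53 = 5.99
Sum of the 3 distinct covariances = 3 × 0.390 = 1.170
σ²_T = Σσᵢ² + 2·Σcov = 5.99 + 2 × 1.170 = 8.330
α = (3/2)·(1 − 5.99/8.330) = 0.42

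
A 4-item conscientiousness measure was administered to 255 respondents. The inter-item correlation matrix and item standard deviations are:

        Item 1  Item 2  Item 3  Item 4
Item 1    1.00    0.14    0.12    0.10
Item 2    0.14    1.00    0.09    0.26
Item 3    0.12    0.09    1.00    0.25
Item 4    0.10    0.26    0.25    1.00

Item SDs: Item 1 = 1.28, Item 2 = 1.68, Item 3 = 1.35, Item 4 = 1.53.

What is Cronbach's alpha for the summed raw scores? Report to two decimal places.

Σσ²ᵢ = 1.28² + 1.68² + 1.35² + 1.53² = 8.6242
Covariances σ_ij = r_ij · s_i · s_j:
  σ(Item 1,Item 2) = 0.14 × 1.28 × 1.68 = 0.3011
  σ(Item 1,Item 3) = 0.12 × 1.28 × 1.35 = 0.2074
  σ(Item 1,Item 4) = 0.10 × 1.28 × 1.53 = 0.1958
  σ(Item 2,Item 3) = 0.09 × 1.68 × 1.35 = 0.2041
  σ(Item 2,Item 4) = 0.26 × 1.68 × 1.53 = 0.6683
  σ(Item 3,Item 4) = 0.25 × 1.35 × 1.53 = 0.5164
σ²_T = Σσ²ᵢ + 2·Σσ_ij = 8.6242 + 2 × 2.0931 = 12.8104
α = (4/3)·(1 − 8.6242/12.8104) = 0.44

α = 0.44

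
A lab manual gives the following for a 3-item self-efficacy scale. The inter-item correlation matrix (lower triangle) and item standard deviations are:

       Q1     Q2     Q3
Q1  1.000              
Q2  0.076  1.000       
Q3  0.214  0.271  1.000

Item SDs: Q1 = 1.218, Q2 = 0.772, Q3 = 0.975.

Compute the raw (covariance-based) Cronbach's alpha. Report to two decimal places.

Cronbach's alpha = 0.39

Σσ²ᵢ = 1.218² + 0.772² + 0.975² = 3.0301
Covariances σ_ij = r_ij · s_i · s_j:
  σ(Q1,Q2) = 0.076 × 1.218 × 0.772 = 0.0715
  σ(Q1,Q3) = 0.214 × 1.218 × 0.975 = 0.2541
  σ(Q2,Q3) = 0.271 × 0.772 × 0.975 = 0.2040
σ²_T = Σσ²ᵢ + 2·Σσ_ij = 3.0301 + 2 × 0.5296 = 4.0893
α = (3/2)·(1 − 3.0301/4.0893) = 0.39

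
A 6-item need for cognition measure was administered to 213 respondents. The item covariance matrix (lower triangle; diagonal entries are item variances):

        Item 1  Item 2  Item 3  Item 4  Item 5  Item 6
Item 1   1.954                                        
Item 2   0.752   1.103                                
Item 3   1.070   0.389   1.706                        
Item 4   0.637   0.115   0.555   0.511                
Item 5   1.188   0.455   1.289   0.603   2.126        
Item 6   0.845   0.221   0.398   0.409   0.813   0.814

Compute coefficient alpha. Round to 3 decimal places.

coefficient alpha = 0.844

ΣVar(i) = 1.954 + 1.103 + 1.706 + 0.511 + 2.126 + 0.814 = 8.214
Σ_{i<j} σ_ij = 9.739
total variance = 8.214 + 2 × 9.739 = 27.692
α = (k/(k−1))·(1 − ΣVar(i)/total variance) = (6/5)·(1 − 8.214/27.692) = 0.844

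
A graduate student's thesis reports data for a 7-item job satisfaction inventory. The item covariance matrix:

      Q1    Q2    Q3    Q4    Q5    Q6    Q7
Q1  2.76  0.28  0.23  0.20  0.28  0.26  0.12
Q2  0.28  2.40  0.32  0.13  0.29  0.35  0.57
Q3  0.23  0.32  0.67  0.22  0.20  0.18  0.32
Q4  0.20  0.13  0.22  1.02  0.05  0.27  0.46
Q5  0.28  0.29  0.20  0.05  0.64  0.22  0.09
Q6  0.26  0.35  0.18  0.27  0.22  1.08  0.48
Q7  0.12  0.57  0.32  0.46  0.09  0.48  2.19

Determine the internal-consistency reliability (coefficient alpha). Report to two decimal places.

α = 0.59

Σσ²ᵢ = 2.76 + 2.40 + 0.67 + 1.02 + 0.64 + 1.08 + 2.19 = 10.76
Sum of off-diagonal covariances = 5.52
σ²_total = 10.76 + 2 × 5.52 = 21.80
α = (k/(k−1))·(1 − Σσ²ᵢ/σ²_total) = (7/6)·(1 − 10.76/21.80) = 0.59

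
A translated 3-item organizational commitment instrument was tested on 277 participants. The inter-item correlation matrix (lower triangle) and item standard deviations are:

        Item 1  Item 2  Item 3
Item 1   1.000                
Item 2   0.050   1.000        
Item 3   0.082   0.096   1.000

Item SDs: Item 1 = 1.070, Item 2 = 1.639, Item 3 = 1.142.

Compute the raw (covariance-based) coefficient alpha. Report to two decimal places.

Σσ²ᵢ = 1.070² + 1.639² + 1.142² = 5.1354
Covariances σ_ij = r_ij · s_i · s_j:
  σ(Item 1,Item 2) = 0.050 × 1.070 × 1.639 = 0.0877
  σ(Item 1,Item 3) = 0.082 × 1.070 × 1.142 = 0.1002
  σ(Item 2,Item 3) = 0.096 × 1.639 × 1.142 = 0.1797
σ²_T = Σσ²ᵢ + 2·Σσ_ij = 5.1354 + 2 × 0.3676 = 5.8706
α = (3/2)·(1 − 5.1354/5.8706) = 0.19

coefficient alpha = 0.19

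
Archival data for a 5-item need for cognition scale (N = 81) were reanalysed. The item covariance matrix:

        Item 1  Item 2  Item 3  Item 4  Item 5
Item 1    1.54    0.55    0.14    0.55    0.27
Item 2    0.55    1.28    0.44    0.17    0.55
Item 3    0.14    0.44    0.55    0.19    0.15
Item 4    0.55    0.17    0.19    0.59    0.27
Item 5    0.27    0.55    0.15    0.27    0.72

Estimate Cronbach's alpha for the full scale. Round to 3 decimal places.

ΣVar(i) = 1.54 + 1.28 + 0.55 + 0.59 + 0.72 = 4.68
Sum of the distinct covariances = 3.28
σ²_T = 4.68 + 2 × 3.28 = 11.24
α = (k/(k−1))·(1 − ΣVar(i)/σ²_T) = (5/4)·(1 − 4.68/11.24) = 0.730

Cronbach's alpha = 0.730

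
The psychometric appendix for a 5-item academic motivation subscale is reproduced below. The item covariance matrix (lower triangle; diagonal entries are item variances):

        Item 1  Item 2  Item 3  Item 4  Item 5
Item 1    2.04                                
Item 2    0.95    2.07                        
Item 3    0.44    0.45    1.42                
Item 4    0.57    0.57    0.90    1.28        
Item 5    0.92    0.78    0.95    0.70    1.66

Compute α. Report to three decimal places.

Σσ²ᵢ = 2.04 + 2.07 + 1.42 + 1.28 + 1.66 = 8.47
Sum of the distinct covariances = 7.23
σ²_total = 8.47 + 2 × 7.23 = 22.93
α = (k/(k−1))·(1 − Σσ²ᵢ/σ²_total) = (5/4)·(1 − 8.47/22.93) = 0.788

α = 0.788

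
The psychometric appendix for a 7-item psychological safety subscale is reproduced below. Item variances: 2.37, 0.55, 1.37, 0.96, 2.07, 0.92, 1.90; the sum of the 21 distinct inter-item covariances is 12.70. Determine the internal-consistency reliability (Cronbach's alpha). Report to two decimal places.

α = 0.83

Σσ²ᵢ = 2.37 + 0.55 + 1.37 + 0.96 + 2.07 + 0.92 + 1.90 = 10.14
Sum of distinct covariances = 12.70
σ²_T = Σσ²ᵢ + 2·Σcov = 10.14 + 2 × 12.70 = 35.54
α = (7/6)·(1 − 10.14/35.54) = 0.83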